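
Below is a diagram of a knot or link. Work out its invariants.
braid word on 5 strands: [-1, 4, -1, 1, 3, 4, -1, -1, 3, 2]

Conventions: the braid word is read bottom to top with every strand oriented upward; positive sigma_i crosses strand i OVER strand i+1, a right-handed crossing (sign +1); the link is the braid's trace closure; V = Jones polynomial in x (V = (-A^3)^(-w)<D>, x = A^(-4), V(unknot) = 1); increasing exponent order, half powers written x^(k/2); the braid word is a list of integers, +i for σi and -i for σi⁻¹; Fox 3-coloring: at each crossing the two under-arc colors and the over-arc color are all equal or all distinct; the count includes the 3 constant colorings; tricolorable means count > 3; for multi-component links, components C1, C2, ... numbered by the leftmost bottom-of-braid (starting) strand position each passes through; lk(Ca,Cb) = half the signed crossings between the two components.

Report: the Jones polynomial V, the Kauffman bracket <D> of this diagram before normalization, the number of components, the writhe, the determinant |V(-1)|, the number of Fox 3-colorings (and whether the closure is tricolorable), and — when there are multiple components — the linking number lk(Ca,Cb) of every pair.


V(x) = -x^-3 + x^-2 - x^-1 + 3 - x + x^2 - x^3
bracket: -A^-6 + A^-2 - A^2 + 3A^6 - A^10 + A^14 - A^18, w = +2
1 component, writhe +2, over 10 crossings
det 9, colorings 27 of 3^10 — tricolorable
observation: the word shrinks to σ1⁻¹ σ4 σ3 σ4 σ1⁻¹ σ1⁻¹ σ3 σ2 after cancelling


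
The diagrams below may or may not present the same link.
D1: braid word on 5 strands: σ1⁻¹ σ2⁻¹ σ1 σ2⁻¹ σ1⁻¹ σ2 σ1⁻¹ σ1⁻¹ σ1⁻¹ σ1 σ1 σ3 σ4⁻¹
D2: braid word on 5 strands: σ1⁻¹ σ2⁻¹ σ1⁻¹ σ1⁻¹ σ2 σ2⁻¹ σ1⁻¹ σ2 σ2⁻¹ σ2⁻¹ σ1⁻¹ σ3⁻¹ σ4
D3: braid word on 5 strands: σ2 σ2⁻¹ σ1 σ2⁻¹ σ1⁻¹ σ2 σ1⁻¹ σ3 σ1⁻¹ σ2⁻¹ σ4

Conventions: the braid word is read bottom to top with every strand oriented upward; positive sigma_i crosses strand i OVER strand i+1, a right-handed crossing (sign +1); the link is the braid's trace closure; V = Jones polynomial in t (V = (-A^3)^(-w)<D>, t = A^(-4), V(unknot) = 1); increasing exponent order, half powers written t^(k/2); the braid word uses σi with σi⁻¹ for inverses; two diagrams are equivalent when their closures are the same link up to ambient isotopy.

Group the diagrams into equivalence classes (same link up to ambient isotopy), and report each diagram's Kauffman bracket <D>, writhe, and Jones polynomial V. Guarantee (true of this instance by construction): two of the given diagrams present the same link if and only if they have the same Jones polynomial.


equivalence classes: {D1, D3} | {D2}
D1 (bracket 2A^-7 - A^-3 + 2A - A^5 + A^9 - A^13; 13 crossings at w = -3): V = t^(-11/2) - t^(-9/2) + t^(-7/2) - 2t^(-5/2) + t^(-3/2) - 2t^(-1/2)
V(D2) = t^(-15/2) - t^(-13/2) - t^(-9/2) - t^(-5/2)  [13 crossings, <D> = A^-11 + A^-3 + A^5 - A^9, w = -7]
V(D3) = t^(-11/2) - t^(-9/2) + t^(-7/2) - 2t^(-5/2) + t^(-3/2) - 2t^(-1/2)  [11 crossings, <D> = 2A^-1 - A^3 + 2A^7 - A^11 + A^15 - A^19, w = -1]
key observation: 2 classes among 3 diagrams; unequal V(t) rules out equality


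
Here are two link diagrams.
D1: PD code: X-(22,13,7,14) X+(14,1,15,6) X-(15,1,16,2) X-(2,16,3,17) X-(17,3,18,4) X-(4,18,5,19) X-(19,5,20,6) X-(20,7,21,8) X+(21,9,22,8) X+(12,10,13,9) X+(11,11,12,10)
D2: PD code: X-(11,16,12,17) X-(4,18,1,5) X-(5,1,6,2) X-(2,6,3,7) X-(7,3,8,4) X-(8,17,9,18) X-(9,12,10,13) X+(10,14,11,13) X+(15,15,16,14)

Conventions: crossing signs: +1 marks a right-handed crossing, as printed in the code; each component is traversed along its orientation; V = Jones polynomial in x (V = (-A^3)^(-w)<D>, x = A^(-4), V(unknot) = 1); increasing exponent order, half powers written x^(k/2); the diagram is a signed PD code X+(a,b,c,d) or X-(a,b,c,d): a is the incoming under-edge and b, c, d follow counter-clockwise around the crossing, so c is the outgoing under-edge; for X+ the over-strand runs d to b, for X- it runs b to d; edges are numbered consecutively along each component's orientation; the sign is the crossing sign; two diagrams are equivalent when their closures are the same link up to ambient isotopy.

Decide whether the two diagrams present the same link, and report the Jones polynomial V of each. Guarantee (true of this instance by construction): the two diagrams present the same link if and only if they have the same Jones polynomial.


same link: yes
V(D1) = -x^(-11/2) + x^(-9/2) - x^(-7/2) - x^(-3/2)  [11 crossings, <D> = A^-3 + A^5 - A^9 + A^13, w = -3]
V(D2) = -x^(-11/2) + x^(-9/2) - x^(-7/2) - x^(-3/2)  (w -5, c 9, <D> = A^-9 + A^-1 - A^3 + A^7)
note: from 11 to 9 crossings by R-moves: one link, two diagrams


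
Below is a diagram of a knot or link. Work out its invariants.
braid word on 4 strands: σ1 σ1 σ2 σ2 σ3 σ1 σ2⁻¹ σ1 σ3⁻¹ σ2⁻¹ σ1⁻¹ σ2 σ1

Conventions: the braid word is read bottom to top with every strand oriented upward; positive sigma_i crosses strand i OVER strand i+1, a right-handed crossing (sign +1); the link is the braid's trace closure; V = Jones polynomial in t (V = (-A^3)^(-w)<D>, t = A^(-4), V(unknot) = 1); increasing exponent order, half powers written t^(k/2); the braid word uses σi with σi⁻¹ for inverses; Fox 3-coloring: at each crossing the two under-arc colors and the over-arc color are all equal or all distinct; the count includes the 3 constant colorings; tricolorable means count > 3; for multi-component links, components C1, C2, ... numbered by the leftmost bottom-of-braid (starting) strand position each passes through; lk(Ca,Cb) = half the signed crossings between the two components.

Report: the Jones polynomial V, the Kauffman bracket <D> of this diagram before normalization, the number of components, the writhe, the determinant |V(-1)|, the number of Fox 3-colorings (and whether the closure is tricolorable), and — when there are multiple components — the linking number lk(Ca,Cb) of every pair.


V(t) = t^2 - t^3 + 3t^4 - 3t^5 + 3t^6 - 3t^7 + 2t^8 - t^9
bracket: A^-21 - 2A^-17 + 3A^-13 - 3A^-9 + 3A^-5 - 3A^-1 + A^3 - A^7, w = +5
1 component, writhe +5, over 13 crossings
det 17, colorings 3 of 3^13 — not tricolorable
observation: V spans 7 powers of t: at least 7 crossings in any diagram


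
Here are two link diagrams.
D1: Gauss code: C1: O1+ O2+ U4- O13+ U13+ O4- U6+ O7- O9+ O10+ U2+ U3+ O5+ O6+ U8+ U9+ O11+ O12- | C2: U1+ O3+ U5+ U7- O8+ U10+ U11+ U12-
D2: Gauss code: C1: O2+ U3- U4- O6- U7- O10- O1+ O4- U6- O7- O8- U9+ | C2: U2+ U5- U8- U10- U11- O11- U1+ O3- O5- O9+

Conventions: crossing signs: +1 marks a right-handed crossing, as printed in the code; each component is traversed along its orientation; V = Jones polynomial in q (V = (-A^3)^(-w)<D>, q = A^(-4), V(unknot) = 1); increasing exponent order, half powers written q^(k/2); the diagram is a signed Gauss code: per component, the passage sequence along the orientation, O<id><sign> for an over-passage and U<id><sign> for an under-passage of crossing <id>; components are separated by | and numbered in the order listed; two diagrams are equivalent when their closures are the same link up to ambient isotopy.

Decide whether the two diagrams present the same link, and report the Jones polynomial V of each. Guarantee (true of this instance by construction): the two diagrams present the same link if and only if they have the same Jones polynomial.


equivalent: no
D1 (bracket -A^-9 + A^-5 + A^3 + A^11; 13 crossings at w = +7): V = -q^(5/2) - q^(9/2) - q^(13/2) + q^(15/2)
V(D2) = q^(-9/2) - q^(-5/2) - q^(-3/2) - q^(-1/2)  [11 crossings, <D> = A^-13 + A^-9 + A^-5 - A^3, w = -5]
observation: 2 classes among 2 diagrams; unequal V(q) rules out equality


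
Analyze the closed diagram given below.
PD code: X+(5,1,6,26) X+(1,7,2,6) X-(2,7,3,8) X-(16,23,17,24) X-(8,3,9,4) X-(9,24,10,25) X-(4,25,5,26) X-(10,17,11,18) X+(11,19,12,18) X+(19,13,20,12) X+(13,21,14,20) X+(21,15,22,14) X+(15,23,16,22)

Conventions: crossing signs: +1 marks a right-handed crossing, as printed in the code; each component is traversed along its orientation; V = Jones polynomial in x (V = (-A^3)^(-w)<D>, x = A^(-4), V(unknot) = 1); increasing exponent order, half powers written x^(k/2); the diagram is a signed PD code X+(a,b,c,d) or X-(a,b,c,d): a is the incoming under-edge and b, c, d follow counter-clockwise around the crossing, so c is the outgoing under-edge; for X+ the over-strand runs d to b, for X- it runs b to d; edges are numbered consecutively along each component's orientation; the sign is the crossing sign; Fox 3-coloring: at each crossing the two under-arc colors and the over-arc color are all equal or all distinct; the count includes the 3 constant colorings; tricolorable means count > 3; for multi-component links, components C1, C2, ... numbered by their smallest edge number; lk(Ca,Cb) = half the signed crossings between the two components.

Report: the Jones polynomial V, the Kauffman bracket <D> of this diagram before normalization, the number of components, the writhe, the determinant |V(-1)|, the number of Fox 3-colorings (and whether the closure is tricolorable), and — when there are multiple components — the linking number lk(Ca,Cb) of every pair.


V(x) = x + x^3 - x^4
bracket: A^-13 - A^-9 - A^-1, w = +1
1 component, writhe +1, over 13 crossings
det 3, colorings 9 of 3^13 — tricolorable
observation: the span of V is 3, forcing >= 3 crossings in any diagram


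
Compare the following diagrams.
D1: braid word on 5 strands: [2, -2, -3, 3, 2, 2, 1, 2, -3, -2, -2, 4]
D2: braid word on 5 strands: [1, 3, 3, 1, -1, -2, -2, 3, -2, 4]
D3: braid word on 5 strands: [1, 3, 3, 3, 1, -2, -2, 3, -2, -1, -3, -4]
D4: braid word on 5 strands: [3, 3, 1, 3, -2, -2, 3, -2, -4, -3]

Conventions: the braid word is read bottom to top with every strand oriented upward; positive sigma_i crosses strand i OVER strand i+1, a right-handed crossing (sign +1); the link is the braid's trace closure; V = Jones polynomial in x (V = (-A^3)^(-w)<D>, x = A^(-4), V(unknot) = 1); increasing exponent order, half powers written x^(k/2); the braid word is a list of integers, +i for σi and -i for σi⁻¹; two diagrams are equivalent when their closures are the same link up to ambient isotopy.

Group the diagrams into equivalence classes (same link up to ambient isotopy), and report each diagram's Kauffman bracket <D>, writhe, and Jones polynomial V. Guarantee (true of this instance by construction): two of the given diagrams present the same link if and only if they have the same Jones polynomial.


equivalence classes: {D1} | {D2, D3, D4}
D1 (bracket A^6; 12 crossings at w = +2): V = 1
D2 (bracket -A^-6 + 2A^-2 - 2A^2 + 3A^6 - 2A^10 + 2A^14 - A^18; 10 crossings at w = +2): V = -x^-3 + 2x^-2 - 2x^-1 + 3 - 2x + 2x^2 - x^3
V(D3) = -x^-3 + 2x^-2 - 2x^-1 + 3 - 2x + 2x^2 - x^3  [12 crossings, <D> = -A^-12 + 2A^-8 - 2A^-4 + 3 - 2A^4 + 2A^8 - A^12, w = 0]
V(D4) = -x^-3 + 2x^-2 - 2x^-1 + 3 - 2x + 2x^2 - x^3  (w 0, c 10, <D> = -A^-12 + 2A^-8 - 2A^-4 + 3 - 2A^4 + 2A^8 - A^12)
key observation: 2 classes among 4 diagrams; unequal V(x) rules out equality


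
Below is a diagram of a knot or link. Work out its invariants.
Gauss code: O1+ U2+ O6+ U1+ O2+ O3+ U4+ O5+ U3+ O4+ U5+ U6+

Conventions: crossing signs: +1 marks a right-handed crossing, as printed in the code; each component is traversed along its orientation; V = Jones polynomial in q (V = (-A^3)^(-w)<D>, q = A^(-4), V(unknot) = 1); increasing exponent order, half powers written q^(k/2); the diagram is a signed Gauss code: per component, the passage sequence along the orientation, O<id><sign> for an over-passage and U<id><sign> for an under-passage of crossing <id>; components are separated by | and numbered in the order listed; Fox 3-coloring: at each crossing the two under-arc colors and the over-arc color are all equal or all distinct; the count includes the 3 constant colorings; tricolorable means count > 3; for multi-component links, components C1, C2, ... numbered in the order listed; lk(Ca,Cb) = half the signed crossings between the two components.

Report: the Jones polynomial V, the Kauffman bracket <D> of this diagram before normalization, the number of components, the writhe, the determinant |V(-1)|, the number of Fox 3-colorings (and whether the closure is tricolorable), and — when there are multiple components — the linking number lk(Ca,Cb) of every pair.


V(q) = q^2 + 2q^4 - 2q^5 + q^6 - 2q^7 + q^8
bracket: A^-14 - 2A^-10 + A^-6 - 2A^-2 + 2A^2 + A^10, w = +6
1 component, writhe +6, over 6 crossings
det 9, colorings 27 of 3^6 — tricolorable
observation: |V(-1)| = 9: so tricolorable, since 3 divides 9


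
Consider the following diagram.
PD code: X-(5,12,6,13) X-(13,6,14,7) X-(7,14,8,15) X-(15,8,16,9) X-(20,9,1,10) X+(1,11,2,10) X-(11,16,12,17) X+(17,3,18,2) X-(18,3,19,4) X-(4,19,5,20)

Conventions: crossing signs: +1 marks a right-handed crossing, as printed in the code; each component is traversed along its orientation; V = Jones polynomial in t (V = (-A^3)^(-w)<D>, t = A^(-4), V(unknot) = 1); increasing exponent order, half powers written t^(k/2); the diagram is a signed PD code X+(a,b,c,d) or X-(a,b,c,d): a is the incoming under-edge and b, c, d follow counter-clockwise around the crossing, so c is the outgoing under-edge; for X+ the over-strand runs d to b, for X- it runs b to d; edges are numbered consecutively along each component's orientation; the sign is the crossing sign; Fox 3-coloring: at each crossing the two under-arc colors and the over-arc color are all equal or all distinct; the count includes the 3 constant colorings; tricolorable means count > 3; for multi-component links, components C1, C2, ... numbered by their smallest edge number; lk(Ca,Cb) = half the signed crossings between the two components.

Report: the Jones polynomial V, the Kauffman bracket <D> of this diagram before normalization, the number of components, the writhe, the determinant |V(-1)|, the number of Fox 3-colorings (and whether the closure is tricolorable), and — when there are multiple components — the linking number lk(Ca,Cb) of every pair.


V = -t^-7 + t^-6 - t^-5 + t^-4 + t^-2
<D> = A^-10 + A^-2 - A^2 + A^6 - A^10 (w = -6)
1 component over 10 crossings, w = -6
3 Fox colorings among 3^10, |V(-1)| = 5: not tricolorable
why: det 5 = |V(-1)|; not divisible by 3, so not tricolorable


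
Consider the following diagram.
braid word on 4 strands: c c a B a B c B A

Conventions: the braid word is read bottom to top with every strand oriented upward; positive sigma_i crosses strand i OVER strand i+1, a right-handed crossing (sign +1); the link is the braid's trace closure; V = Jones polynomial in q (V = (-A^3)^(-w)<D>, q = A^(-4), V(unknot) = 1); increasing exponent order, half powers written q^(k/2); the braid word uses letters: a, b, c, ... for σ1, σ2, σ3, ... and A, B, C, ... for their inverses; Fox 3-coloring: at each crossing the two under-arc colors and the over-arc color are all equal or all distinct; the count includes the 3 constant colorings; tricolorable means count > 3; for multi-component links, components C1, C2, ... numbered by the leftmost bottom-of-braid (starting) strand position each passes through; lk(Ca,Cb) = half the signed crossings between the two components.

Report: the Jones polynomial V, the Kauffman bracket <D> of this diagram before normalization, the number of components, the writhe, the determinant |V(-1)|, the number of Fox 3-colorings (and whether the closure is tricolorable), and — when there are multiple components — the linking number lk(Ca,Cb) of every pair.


V = -q^-3 + 2q^-2 - 2q^-1 + 3 - 2q + 2q^2 - q^3
<D> = A^-9 - 2A^-5 + 2A^-1 - 3A^3 + 2A^7 - 2A^11 + A^15 (w = +1)
1 component over 9 crossings, w = +1
3 Fox colorings among 3^9, |V(-1)| = 13: not tricolorable
why: det 13 = |V(-1)|; not divisible by 3, so not tricolorable


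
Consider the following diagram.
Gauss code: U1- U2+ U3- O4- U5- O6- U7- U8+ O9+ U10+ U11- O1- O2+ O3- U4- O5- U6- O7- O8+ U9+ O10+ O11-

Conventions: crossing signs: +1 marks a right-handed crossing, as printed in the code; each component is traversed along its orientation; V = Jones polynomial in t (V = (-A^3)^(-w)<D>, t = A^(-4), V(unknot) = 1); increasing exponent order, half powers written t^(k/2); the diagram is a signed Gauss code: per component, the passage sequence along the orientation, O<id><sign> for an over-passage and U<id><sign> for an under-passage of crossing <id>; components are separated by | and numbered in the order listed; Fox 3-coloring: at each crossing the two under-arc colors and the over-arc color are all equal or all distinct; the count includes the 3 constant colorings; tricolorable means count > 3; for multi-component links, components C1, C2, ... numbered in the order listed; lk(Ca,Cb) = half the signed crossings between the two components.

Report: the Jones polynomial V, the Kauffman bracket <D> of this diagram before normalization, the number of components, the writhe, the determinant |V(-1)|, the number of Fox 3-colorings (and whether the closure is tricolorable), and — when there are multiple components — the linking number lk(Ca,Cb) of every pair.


Jones polynomial: V(t) = -t^-4 + t^-3 + t^-1
<D> = -A^-5 - A^3 + A^7; writhe -3
components 1, writhe -3 (11 crossings)
3-colorings: 9 of 3^11, det 3 — tricolorable
note: V spans 3 powers of t: at least 3 crossings in any diagram


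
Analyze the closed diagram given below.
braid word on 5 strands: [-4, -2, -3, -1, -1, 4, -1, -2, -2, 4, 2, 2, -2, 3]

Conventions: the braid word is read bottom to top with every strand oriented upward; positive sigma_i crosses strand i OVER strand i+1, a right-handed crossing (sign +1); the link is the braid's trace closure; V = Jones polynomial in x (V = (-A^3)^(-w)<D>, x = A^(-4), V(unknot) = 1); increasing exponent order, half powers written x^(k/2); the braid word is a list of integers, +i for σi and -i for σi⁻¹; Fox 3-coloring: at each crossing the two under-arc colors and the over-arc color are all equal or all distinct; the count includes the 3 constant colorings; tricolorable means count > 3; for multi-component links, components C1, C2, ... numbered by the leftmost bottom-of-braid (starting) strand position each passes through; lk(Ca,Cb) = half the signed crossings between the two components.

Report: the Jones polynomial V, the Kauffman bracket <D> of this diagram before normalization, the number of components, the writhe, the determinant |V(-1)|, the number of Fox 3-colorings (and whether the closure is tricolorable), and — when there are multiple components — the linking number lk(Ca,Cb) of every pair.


V = -x^-6 + 2x^-5 - 2x^-4 + 3x^-3 - 3x^-2 + 2x^-1 - 1 + x
<D> = A^-16 - A^-12 + 2A^-8 - 3A^-4 + 3 - 2A^4 + 2A^8 - A^12 (w = -4)
1 component over 14 crossings, w = -4
9 Fox colorings among 3^14, |V(-1)| = 15: tricolorable
why: det 15 = |V(-1)|; divisible by 3, so tricolorable


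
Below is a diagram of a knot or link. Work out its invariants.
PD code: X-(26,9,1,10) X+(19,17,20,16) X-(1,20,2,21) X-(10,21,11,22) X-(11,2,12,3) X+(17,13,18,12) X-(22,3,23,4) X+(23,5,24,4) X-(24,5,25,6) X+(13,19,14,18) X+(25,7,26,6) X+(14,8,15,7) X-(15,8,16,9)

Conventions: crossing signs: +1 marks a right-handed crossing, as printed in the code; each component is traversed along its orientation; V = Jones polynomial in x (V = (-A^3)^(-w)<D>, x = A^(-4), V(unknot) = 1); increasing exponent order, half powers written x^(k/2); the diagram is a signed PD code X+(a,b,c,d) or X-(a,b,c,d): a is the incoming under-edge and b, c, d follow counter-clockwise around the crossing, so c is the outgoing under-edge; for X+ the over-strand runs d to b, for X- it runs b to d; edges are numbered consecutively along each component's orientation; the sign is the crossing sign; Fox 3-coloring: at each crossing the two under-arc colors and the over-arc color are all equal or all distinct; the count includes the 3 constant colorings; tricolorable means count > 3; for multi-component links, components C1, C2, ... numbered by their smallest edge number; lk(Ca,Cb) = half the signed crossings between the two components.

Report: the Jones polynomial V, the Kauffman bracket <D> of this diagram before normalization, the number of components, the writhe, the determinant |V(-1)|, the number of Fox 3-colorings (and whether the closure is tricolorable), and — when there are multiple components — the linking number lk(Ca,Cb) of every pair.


V(x) = -x^-3 + x^-2 - x^-1 + 3 - x + x^2 - x^3
bracket: A^-15 - A^-11 + A^-7 - 3A^-3 + A - A^5 + A^9, w = -1
1 component, writhe -1, over 13 crossings
det 9, colorings 27 of 3^13 — tricolorable
observation: det 9 = |V(-1)|; divisible by 3, so tricolorable


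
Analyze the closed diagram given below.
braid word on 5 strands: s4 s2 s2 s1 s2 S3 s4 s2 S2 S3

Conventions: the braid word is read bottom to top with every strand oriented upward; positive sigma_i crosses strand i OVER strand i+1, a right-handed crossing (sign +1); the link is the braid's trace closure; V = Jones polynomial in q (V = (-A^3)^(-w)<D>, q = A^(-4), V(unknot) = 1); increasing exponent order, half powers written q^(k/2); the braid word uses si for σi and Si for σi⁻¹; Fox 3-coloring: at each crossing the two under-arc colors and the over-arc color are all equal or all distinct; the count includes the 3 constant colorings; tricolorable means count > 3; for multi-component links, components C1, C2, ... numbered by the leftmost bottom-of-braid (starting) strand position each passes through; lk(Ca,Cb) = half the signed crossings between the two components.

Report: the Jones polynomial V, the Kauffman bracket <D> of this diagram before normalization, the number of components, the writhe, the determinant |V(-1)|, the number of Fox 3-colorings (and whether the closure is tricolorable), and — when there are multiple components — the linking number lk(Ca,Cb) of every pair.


V = q^-1 - 1 + 2q - 3q^2 + 3q^3 - 2q^4 + 2q^5 - q^6
<D> = -A^-12 + 2A^-8 - 2A^-4 + 3 - 3A^4 + 2A^8 - A^12 + A^16 (w = +4)
1 component over 10 crossings, w = +4
9 Fox colorings among 3^10, |V(-1)| = 15: tricolorable
why: V spans 7 powers of q: at least 7 crossings in any diagram


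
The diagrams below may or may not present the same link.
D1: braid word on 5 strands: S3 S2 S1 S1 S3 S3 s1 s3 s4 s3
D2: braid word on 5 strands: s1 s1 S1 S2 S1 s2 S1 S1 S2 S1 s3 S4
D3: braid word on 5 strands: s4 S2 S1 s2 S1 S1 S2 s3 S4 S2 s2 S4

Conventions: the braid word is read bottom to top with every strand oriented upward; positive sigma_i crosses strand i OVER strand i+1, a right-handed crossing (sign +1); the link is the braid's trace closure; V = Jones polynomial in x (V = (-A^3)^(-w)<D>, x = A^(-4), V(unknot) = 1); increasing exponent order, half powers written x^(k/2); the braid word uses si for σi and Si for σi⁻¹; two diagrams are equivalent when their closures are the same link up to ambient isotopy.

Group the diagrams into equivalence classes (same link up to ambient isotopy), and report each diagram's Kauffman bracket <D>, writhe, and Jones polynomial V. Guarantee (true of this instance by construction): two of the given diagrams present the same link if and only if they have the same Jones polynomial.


equivalence classes: {D1} | {D2, D3}
D1 (bracket A^-6; 10 crossings at w = -2): V = 1
V(D2) = -x^-6 + x^-5 - x^-4 + 2x^-3 - x^-2 + x^-1  (w -4, c 12, <D> = A^-8 - A^-4 + 2 - A^4 + A^8 - A^12)
V(D3) = -x^-6 + x^-5 - x^-4 + 2x^-3 - x^-2 + x^-1  [12 crossings, <D> = A^-8 - A^-4 + 2 - A^4 + A^8 - A^12, w = -4]
key observation: V(x) takes 2 values over 3 diagrams, fixing the grouping


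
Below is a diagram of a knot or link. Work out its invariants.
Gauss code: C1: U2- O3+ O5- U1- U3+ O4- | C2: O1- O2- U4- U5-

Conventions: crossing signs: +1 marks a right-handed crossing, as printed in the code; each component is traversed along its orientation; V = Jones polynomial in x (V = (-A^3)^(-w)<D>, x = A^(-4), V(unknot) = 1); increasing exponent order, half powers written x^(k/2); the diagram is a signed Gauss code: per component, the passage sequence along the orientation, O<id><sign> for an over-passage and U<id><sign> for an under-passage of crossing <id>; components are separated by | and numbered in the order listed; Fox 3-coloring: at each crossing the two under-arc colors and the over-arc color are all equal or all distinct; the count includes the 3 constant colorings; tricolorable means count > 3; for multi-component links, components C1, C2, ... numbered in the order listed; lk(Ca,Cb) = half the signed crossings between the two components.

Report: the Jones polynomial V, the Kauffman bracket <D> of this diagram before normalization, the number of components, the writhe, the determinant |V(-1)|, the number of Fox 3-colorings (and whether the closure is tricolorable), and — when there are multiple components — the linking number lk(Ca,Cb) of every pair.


V(x) = -x^(-9/2) - x^(-5/2) + x^(-3/2) - x^(-1/2)
bracket: A^-7 - A^-3 + A + A^9, w = -3
2 components, writhe -3, over 5 crossings
lk(C1,C2) = -2
det 4, colorings 3 of 3^5 — not tricolorable
observation: det 4 = |V(-1)|; not divisible by 3, so not tricolorable


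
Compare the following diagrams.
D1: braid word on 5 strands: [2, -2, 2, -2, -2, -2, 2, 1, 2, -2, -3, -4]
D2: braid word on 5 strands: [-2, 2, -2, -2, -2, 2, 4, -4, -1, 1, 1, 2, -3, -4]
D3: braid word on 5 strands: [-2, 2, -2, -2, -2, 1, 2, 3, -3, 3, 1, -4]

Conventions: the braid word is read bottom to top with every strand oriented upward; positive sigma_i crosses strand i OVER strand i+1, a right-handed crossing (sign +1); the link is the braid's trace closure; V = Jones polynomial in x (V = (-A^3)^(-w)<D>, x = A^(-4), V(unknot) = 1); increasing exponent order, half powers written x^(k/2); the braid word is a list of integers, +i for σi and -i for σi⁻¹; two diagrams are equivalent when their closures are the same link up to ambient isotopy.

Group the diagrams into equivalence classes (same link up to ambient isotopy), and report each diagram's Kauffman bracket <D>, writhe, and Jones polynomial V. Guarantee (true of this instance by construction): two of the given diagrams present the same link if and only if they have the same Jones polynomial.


classes: {D1, D2, D3}
V(D1) = 1  [12 crossings, <D> = A^-6, w = -2]
D2 (bracket A^-6; 14 crossings at w = -2): V = 1
V(D3) = 1  (w 0, c 12, <D> = 1)
insight: all 3 diagrams share one V(x), hence one class


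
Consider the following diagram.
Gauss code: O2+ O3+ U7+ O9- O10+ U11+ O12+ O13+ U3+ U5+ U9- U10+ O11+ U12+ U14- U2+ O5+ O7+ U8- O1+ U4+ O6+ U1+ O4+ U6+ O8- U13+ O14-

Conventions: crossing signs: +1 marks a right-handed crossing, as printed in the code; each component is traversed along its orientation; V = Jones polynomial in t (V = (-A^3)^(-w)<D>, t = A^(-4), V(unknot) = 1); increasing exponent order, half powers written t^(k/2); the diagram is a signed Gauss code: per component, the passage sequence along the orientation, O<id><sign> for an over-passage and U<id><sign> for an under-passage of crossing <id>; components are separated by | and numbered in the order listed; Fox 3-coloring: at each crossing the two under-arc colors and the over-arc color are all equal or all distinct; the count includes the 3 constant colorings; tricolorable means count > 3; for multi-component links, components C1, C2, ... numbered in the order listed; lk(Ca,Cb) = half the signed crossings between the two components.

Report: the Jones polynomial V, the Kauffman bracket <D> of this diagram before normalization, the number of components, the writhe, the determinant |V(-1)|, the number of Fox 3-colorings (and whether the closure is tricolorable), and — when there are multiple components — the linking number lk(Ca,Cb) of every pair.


V = t^3 + 2t^5 - 2t^6 + 2t^7 - 3t^8 + 2t^9 - 2t^10 + t^11
<D> = A^-20 - 2A^-16 + 2A^-12 - 3A^-8 + 2A^-4 - 2 + 2A^4 + A^12 (w = +8)
1 component over 14 crossings, w = +8
9 Fox colorings among 3^14, |V(-1)| = 15: tricolorable
why: w = +8 shifts under R1 moves; the (-A^3)^(-8) factor cancels that in V


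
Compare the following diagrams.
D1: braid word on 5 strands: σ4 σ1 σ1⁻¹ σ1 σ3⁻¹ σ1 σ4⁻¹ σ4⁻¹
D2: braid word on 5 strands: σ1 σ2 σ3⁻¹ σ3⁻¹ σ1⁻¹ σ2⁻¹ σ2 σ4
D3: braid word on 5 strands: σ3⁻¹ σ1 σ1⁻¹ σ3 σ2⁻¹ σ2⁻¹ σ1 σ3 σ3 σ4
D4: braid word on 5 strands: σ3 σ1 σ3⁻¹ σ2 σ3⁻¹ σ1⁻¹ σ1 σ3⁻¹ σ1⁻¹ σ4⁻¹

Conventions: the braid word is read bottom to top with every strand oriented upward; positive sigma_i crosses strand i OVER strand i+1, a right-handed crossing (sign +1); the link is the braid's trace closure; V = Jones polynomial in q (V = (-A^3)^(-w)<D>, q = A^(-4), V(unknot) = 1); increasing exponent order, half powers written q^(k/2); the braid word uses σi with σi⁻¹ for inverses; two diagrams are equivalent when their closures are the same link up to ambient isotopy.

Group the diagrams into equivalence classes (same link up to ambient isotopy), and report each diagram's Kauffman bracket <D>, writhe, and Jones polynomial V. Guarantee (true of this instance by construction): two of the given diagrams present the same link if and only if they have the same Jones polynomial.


grouping into links: {D1} | {D2, D4} | {D3}
V(D1) = 1 + q + q^2 + q^3  (w 0, c 8, <D> = A^-12 + A^-8 + A^-4 + 1)
V(D2) = q^-3 + q^-2 + q^-1 + 1  [8 crossings, <D> = 1 + A^4 + A^8 + A^12, w = 0]
D3 (bracket A^-2 + 2A^6 + A^14; 10 crossings at w = +2): V = q^-2 + 2 + q^2
V(D4) = q^-3 + q^-2 + q^-1 + 1  (w -2, c 10, <D> = A^-6 + A^-2 + A^2 + A^6)
why: 3 values of V(q) split the 4 diagrams


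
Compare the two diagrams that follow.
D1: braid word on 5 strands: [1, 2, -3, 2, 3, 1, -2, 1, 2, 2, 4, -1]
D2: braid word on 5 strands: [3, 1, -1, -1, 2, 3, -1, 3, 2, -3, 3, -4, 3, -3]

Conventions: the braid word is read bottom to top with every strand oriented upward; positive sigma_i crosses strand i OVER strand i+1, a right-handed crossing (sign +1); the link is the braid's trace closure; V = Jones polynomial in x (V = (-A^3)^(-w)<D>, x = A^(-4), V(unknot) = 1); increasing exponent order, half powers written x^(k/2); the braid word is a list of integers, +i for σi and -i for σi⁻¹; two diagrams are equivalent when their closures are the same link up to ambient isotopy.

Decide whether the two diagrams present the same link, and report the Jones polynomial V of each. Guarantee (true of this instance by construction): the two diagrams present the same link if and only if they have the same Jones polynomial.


equivalent: no
V(D1) = x - x^2 + 2x^3 - x^4 + x^5 - x^6  (w +6, c 12, <D> = -A^-6 + A^-2 - A^2 + 2A^6 - A^10 + A^14)
D2 (bracket A^-14 - 2A^-10 + 2A^-6 - 2A^-2 + 2A^2 - A^6 + A^10; 14 crossings at w = +2): V = x^-1 - 1 + 2x - 2x^2 + 2x^3 - 2x^4 + x^5
why: comparing 2 Jones polynomials yields 2 groups


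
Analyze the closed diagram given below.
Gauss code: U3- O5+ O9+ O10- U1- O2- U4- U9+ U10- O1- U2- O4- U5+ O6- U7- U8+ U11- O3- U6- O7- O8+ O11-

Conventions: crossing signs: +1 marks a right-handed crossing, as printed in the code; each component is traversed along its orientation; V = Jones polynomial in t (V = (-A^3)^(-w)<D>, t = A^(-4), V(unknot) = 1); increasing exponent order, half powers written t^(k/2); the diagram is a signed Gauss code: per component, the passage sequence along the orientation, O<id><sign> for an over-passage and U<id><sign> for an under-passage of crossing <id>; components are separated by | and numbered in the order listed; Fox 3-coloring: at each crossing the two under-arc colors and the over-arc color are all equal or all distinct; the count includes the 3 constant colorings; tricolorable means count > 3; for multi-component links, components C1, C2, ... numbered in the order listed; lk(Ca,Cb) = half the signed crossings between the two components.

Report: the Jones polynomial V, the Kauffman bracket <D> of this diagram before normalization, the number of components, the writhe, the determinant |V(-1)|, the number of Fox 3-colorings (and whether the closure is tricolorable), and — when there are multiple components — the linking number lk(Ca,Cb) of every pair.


V = t^-8 - 2t^-7 + t^-6 - 2t^-5 + 2t^-4 + t^-2
<D> = -A^-7 - 2A + 2A^5 - A^9 + 2A^13 - A^17 (w = -5)
1 component over 11 crossings, w = -5
27 Fox colorings among 3^11, |V(-1)| = 9: tricolorable
why: w = -5 shifts under R1 moves; the (-A^3)^(5) factor cancels that in V


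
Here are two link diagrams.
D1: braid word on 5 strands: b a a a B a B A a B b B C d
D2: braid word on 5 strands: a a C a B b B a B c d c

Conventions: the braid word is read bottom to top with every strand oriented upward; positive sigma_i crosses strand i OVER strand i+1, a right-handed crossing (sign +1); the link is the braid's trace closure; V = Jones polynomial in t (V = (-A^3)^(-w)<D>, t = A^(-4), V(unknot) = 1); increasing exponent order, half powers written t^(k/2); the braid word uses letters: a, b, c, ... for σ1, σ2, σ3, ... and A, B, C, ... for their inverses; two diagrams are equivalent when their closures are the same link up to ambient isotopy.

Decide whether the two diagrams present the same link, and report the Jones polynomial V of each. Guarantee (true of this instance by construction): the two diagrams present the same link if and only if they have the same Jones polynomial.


same link: yes
V(D1) = t^-1 - 1 + 2t - 2t^2 + 2t^3 - 2t^4 + t^5  [14 crossings, <D> = A^-14 - 2A^-10 + 2A^-6 - 2A^-2 + 2A^2 - A^6 + A^10, w = +2]
V(D2) = t^-1 - 1 + 2t - 2t^2 + 2t^3 - 2t^4 + t^5  (w +4, c 12, <D> = A^-8 - 2A^-4 + 2 - 2A^4 + 2A^8 - A^12 + A^16)
note: one V(t) for all 2 diagrams — one class (guaranteed)


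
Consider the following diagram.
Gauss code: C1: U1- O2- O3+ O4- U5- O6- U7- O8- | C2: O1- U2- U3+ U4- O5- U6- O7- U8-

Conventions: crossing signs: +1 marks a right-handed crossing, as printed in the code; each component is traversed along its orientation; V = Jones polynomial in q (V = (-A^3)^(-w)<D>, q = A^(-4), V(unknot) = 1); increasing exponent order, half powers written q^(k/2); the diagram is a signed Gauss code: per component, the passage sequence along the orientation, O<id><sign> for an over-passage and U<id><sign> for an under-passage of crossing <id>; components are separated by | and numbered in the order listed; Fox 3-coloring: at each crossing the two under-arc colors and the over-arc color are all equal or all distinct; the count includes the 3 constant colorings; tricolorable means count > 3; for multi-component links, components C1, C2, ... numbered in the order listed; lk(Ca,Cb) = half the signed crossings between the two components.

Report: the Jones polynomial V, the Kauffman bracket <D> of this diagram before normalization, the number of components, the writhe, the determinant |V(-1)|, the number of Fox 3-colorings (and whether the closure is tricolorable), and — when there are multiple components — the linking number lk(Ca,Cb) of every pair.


V(q) = -q^(-17/2) + q^(-15/2) - q^(-13/2) + q^(-11/2) - q^(-9/2) - q^(-5/2)
bracket: -A^-8 - 1 + A^4 - A^8 + A^12 - A^16, w = -6
2 components, writhe -6, over 8 crossings
lk(C1,C2) = -3
det 6, colorings 9 of 3^8 — tricolorable
observation: span 6 respects span(V) <= c + mu - 1 = 9 for this 2-component diagram


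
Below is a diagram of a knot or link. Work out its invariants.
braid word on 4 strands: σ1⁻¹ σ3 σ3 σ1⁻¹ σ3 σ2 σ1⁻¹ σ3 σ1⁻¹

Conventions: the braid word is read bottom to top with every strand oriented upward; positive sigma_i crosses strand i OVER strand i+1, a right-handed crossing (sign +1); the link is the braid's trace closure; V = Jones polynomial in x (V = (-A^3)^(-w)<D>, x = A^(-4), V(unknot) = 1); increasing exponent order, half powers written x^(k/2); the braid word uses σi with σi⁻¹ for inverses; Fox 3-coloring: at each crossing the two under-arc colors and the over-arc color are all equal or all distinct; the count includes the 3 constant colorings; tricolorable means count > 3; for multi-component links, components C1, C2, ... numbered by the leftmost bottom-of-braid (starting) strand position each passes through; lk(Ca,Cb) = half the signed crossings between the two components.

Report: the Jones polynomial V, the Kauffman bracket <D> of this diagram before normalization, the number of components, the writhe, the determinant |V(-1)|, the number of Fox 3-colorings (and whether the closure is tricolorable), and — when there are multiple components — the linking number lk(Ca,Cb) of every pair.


Jones polynomial: V(x) = x^-4 - x^-3 + 2x^-2 - 2x^-1 + 4 - 2x + 2x^2 - x^3 + x^4
<D> = -A^-13 + A^-9 - 2A^-5 + 2A^-1 - 4A^3 + 2A^7 - 2A^11 + A^15 - A^19; writhe +1
components 3, writhe +1 (9 crossings)
linking number lk(C1,C2) = -2
lk(C1,C3): 0
lk(C2,C3) = +2
3-colorings: 3 of 3^9, det 16 — not tricolorable
note: w = +1 shifts under R1 moves; the (-A^3)^(-1) factor cancels that in V


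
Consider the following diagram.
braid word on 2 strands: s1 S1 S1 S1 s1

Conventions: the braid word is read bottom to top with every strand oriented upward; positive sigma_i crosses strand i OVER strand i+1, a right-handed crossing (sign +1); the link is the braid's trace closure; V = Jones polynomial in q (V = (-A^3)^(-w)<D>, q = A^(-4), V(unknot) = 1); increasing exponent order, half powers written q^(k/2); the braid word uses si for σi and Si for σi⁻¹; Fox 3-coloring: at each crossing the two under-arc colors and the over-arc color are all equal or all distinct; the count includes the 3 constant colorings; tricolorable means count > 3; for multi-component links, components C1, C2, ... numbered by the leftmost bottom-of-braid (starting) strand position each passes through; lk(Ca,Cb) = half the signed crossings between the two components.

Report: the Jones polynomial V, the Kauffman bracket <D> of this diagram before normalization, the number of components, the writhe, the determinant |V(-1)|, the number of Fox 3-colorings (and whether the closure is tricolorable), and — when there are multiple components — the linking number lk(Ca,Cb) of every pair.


Jones polynomial: V(q) = 1
<D> = -A^-3; writhe -1
components 1, writhe -1 (5 crossings)
3-colorings: 3 of 3^5, det 1 — not tricolorable
note: the word shrinks to σ1⁻¹ after cancelling


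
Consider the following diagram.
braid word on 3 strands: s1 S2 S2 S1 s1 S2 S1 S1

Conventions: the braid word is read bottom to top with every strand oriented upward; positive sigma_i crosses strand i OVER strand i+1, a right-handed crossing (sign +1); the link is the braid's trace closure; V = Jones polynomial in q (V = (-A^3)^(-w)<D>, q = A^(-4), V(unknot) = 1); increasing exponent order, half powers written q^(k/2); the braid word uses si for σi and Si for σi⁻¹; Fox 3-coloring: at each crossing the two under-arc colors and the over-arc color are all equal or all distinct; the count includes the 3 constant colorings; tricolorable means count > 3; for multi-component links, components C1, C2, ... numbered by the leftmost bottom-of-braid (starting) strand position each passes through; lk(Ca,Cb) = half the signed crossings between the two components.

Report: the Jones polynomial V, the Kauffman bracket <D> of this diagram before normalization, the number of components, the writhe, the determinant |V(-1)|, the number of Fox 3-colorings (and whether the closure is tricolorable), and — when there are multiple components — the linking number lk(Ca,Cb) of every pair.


V(q) = -q^-4 + q^-3 + q^-1
bracket: A^-8 + 1 - A^4, w = -4
1 component, writhe -4, over 8 crossings
det 3, colorings 9 of 3^8 — tricolorable
observation: w = -4 (over 8 crossings) is diagram-only; (-A^3)^(4) removes it from V


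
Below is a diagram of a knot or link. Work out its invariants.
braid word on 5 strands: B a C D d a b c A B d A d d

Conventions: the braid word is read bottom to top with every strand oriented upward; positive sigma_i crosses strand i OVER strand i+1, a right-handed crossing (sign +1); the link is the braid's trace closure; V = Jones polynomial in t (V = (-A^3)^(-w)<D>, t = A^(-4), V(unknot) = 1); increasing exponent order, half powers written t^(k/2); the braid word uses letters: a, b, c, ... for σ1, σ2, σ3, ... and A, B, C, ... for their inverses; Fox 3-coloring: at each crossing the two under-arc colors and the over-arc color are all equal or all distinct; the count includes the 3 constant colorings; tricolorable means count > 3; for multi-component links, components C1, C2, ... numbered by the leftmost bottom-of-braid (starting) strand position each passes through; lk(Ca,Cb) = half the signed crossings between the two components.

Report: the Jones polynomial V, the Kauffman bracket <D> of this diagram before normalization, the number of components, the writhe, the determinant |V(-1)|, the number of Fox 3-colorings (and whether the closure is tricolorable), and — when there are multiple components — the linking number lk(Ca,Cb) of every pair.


V = t + t^3 - t^4
<D> = -A^-10 + A^-6 + A^2 (w = +2)
1 component over 14 crossings, w = +2
9 Fox colorings among 3^14, |V(-1)| = 3: tricolorable
why: w = +2 shifts under R1 moves; the (-A^3)^(-2) factor cancels that in V
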